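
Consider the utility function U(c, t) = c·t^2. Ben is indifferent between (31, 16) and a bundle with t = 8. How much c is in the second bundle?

c = 124

U(31, 16) = 7936.
Set U(c, 8) = 7936 and solve.
With t = 8: 8^2 = 64, so c = 7936/64 = 124.
Check: U(124, 8) = 7936.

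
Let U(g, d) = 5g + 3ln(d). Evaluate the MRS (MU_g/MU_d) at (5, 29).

MRS = 145/3

MU_g = 5, MU_d = 3/d.
MRS = 5 ÷ (3/d).
At (5, 29): MRS = 145/3.
So at (5, 29) the consumer would give up 145/3 units of d for one more unit of g.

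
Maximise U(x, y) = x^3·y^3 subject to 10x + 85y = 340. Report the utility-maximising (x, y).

x* = 17, y* = 2

MU_x = 3·x^2·y^3 and MU_y = 3·x^3·y^2.
MRS = MU_x/MU_y = y/x.
Tangency: set MRS = p_x/p_y = 10/85 = 2/17.
So y/x = 2/17, i.e. y = (2/17)·x.
Substitute into the budget 10·x + 85·y = 340: 20·x = 340, so x* = 17.
Then y* = (2/17)·17 = 2.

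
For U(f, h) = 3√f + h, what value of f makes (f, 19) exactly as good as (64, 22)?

U(64, 22) = 46.
Set U(f, 19) = 46 and solve.
With h = 19: 3√f = 46 − 19 = 27, so √f = 9 and f = 81.
Check: U(81, 19) = 46.

f = 81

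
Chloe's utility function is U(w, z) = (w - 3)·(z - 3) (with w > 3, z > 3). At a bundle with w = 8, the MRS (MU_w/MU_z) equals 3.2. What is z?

z = 19

MU_w = (z−3), MU_z = (w−3).
MRS = (z−3)/(w−3).
Substitute w = 8: MRS = (z − 3)/5. Setting this equal to 3.2 gives z − 3 = 3.2·5 = 16, so z = 19.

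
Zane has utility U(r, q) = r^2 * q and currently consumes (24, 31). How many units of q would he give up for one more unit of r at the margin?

MU_r = 2·r·q and MU_q = r^2.
MRS = MU_r/MU_q = (2/1)·q/r.
At (24, 31): MRS = 31/12.
The indifference curve has slope −31/12 at this bundle.

MRS = 31/12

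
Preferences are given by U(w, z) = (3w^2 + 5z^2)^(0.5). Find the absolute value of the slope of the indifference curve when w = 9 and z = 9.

For CES with ρ = 2, MRS = (3/5)·(z/w)^(-1).
At (9, 9): MRS = 0.6.
So at (9, 9) the consumer would give up 0.6 units of z for one more unit of w.

MRS = 0.6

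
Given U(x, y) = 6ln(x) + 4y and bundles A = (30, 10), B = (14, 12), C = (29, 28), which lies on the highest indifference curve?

Bundle C

Evaluate utility at each bundle:
U(A) = 60.407.
U(B) = 63.834.
U(C) = 132.204.
Highest utility is C, so C ≻ B ≻ A.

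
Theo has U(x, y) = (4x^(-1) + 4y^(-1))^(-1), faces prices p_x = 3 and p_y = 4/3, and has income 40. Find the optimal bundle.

For CES with ρ = -1, MRS = (y/x)^2.
Tangency: set MRS = p_x/p_y = 3/(4/3) = 2.25.
So (y/x)^2 = 2.25; taking the square root, y/x = 1.5, i.e. y = 1.5·x.
Substitute into the budget 3·x + (4/3)·y = 40: 5·x = 40, so x* = 8 and y* = 1.5·8 = 12.

x* = 8, y* = 12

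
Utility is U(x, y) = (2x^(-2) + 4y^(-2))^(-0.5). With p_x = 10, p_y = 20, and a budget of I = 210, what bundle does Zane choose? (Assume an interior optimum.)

x* = 7, y* = 7

For CES with ρ = -2, MRS = (2/4)·(y/x)^3.
Tangency: set MRS = p_x/p_y = 10/20 = 0.5.
So (y/x)^3 = 1; taking the cube root, y/x = 1, i.e. y = x.
Substitute into the budget 10·x + 20·y = 210: 30·x = 210, so x* = 7 and y* = 7.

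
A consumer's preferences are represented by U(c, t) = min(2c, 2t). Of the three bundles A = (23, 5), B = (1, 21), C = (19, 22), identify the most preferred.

Bundle C

Evaluate utility at each bundle:
U(A) = 10.
U(B) = 2.
U(C) = 38.
Highest utility is C, so C ≻ A ≻ B.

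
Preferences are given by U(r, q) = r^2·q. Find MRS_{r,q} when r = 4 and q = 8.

MRS = 4

MU_r = 2·r·q and MU_q = r^2.
MRS = MU_r/MU_q = (2/1)·q/r.
At (4, 8): MRS = 4.
So at (4, 8) the consumer would give up 4 units of q for one more unit of r.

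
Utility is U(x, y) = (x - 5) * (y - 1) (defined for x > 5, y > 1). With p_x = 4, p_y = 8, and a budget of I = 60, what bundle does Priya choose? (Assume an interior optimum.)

MU_x = (y−1), MU_y = (x−5).
MRS = (y−1)/(x−5).
Tangency: set MRS = p_x/p_y = 4/8 = 0.5.
So (y − 1)/(x − 5) = 0.5, i.e. (y − 1) = 0.5·(x − 5).
Rewrite the budget in excess-of-subsistence terms: 4·(x − 5) + 8·(y − 1) = 60 − 4·5 − 8·1 = 32.
Substituting, 8·(x − 5) = 32, so x − 5 = 4 and x* = 9.
Then y − 1 = 0.5·4 = 2, so y* = 3.

x* = 9, y* = 3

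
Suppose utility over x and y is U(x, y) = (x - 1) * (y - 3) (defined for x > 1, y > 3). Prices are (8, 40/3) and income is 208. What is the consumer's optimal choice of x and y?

MU_x = (y−3), MU_y = (x−1).
MRS = (y−3)/(x−1).
Tangency: set MRS = p_x/p_y = 8/(40/3) = 0.6.
So (y − 3)/(x − 1) = 0.6, i.e. (y − 3) = 0.6·(x − 1).
Rewrite the budget in excess-of-subsistence terms: 8·(x − 1) + (40/3)·(y − 3) = 208 − 8·1 − (40/3)·3 = 160.
Substituting, 16·(x − 1) = 160, so x − 1 = 10 and x* = 11.
Then y − 3 = 0.6·10 = 6, so y* = 9.

x* = 11, y* = 9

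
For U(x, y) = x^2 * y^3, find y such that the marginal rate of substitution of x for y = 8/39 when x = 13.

MU_x = 2·x·y^3 and MU_y = 3·x^2·y^2.
MRS = MU_x/MU_y = (2/3)·y/x.
Substitute x = 13: MRS = y/19.5. Setting y/19.5 = 8/39 gives y = (8/39)·19.5 = 4.

y = 4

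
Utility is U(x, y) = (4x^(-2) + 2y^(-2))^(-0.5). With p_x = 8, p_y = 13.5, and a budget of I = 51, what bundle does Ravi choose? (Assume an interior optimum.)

For CES with ρ = -2, MRS = (4/2)·(y/x)^3.
Tangency: set MRS = p_x/p_y = 8/13.5 = 16/27.
So (y/x)^3 = 8/27; taking the cube root, y/x = 2/3, i.e. y = (2/3)·x.
Substitute into the budget 8·x + 13.5·y = 51: 17·x = 51, so x* = 3 and y* = (2/3)·3 = 2.

x* = 3, y* = 2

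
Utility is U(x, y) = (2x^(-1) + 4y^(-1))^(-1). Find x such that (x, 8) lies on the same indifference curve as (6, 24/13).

x = 1

U depends on (x, y) only through S = 2x^(-1) + 4y^(-1), so equal utility means equal S. At (6, 24/13): S = 2.5.
With y = 8: 4·8^(-1) = 0.5, so 2x^(-1) = 2.5 − 0.5 = 2, i.e. x^(-1) = 1.
Hence x = 1/1 = 1.
Check: U(1, 8) = 0.4.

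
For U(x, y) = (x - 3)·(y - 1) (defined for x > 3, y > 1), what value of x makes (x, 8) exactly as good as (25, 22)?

x = 69

U(25, 22) = 462.
Set U(x, 8) = 462 and solve.
With y = 8: (8 − 1) = 7, so (x − 3) = 462/7 = 66.
So x = 3 + 66 = 69.
Check: U(69, 8) = 462.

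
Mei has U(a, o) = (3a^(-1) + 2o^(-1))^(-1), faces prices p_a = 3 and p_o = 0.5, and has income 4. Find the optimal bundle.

a* = 1, o* = 2

For CES with ρ = -1, MRS = (3/2)·(o/a)^2.
Tangency: set MRS = p_a/p_o = 3/0.5 = 6.
So (o/a)^2 = 4; taking the square root, o/a = 2, i.e. o = 2·a.
Substitute into the budget 3·a + 0.5·o = 4: 4·a = 4, so a* = 1 and o* = 2·1 = 2.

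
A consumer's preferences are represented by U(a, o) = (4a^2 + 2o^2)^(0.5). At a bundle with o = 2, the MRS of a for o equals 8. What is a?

a = 8

For CES with ρ = 2, MRS = (4/2)·(o/a)^(-1).
Setting (4/2)·(2/a)^(-1) = 8 gives (2/a)^(-1) = 4, so 2/a = 0.25 and a = 8.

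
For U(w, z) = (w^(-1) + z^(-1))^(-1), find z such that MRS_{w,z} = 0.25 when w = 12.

For CES with ρ = -1, MRS = (z/w)^2.
Setting (z/12)^2 = 0.25 gives z/12 = 0.5 and z = 6.

z = 6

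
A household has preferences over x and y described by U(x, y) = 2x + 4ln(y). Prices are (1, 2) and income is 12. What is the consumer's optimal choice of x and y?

x* = 10, y* = 1

MU_x = 2, MU_y = 4/y.
MRS = 2 ÷ (4/y).
Tangency: set MRS = p_x/p_y = 1/2 = 0.5.
MRS depends only on y: 0.5·y = 0.5 ⇒ y* = 0.5/0.5 = 1.
From the budget, 1·x = 12 − 2·1 = 10, so x* = 10.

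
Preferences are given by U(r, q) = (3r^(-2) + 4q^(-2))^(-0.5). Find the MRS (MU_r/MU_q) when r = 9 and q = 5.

MRS = 125/972

For CES with ρ = -2, MRS = (3/4)·(q/r)^3.
At (9, 5): MRS = 125/972.
The indifference curve has slope −125/972 at this bundle.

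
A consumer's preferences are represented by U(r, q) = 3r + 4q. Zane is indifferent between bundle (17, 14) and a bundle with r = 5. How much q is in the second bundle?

U(17, 14) = 107.
Set U(5, q) = 107 and solve.
3·5 + 4q = 107 ⇒ 4q = 92 ⇒ q = 23.
Check: U(5, 23) = 107.

q = 23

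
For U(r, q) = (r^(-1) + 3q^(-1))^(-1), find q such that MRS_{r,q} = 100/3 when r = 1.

For CES with ρ = -1, MRS = (1/3)·(q/r)^2.
Setting (1/3)·(q/1)^2 = 100/3 gives (q/1)^2 = 100, so q/1 = 10 and q = 10.

q = 10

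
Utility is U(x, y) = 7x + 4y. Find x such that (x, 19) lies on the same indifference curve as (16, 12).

U(16, 12) = 160.
Set U(x, 19) = 160 and solve.
7x + 4·19 = 160 ⇒ 7x = 84 ⇒ x = 12.
Check: U(12, 19) = 160.

x = 12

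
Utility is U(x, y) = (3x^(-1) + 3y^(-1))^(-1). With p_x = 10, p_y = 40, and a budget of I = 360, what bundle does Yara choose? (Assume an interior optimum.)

x* = 12, y* = 6

For CES with ρ = -1, MRS = (y/x)^2.
Tangency: set MRS = p_x/p_y = 10/40 = 0.25.
So (y/x)^2 = 0.25; taking the square root, y/x = 0.5, i.e. y = 0.5·x.
Substitute into the budget 10·x + 40·y = 360: 30·x = 360, so x* = 12 and y* = 0.5·12 = 6.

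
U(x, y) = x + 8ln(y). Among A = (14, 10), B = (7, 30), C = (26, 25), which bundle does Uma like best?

Bundle C

Evaluate utility at each bundle:
U(A) = 32.421.
U(B) = 34.210.
U(C) = 51.751.
Highest utility is C, so C ≻ B ≻ A.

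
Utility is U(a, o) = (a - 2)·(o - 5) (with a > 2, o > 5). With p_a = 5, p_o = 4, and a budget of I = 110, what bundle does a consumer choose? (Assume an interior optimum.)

a* = 10, o* = 15

MU_a = (o−5), MU_o = (a−2).
MRS = (o−5)/(a−2).
Tangency: set MRS = p_a/p_o = 5/4 = 1.25.
So (o − 5)/(a − 2) = 1.25, i.e. (o − 5) = 1.25·(a − 2).
Rewrite the budget in excess-of-subsistence terms: 5·(a − 2) + 4·(o − 5) = 110 − 5·2 − 4·5 = 80.
Substituting, 10·(a − 2) = 80, so a − 2 = 8 and a* = 10.
Then o − 5 = 1.25·8 = 10, so o* = 15.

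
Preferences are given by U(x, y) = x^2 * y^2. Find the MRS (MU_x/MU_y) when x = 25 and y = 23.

MU_x = 2·x·y^2 and MU_y = 2·x^2·y.
MRS = MU_x/MU_y = y/x.
At (25, 23): MRS = 23/25.
That is, one extra unit of x is worth 23/25 units of y at the margin.

MRS = 23/25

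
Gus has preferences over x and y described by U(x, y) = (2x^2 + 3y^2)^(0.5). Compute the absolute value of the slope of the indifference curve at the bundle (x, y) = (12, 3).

For CES with ρ = 2, MRS = (2/3)·(y/x)^(-1).
At (12, 3): MRS = 8/3.
That is, one extra unit of x is worth 8/3 units of y at the margin.

MRS = 8/3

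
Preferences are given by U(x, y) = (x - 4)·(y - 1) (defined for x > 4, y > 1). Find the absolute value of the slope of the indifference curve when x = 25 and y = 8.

MU_x = (y−1), MU_y = (x−4).
MRS = (y−1)/(x−4).
At (25, 8): MRS = 1/3.
That is, one extra unit of x is worth 1/3 units of y at the margin.

MRS = 1/3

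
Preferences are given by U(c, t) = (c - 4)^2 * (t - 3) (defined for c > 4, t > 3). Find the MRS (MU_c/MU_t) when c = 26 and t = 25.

MRS = 2

MU_c = 2·(c−4)·(t−3), MU_t = (c−4)^2.
MRS = (2/1)·(t−3)/(c−4).
At (26, 25): MRS = 2.
That is, one extra unit of c is worth 2 units of t at the margin.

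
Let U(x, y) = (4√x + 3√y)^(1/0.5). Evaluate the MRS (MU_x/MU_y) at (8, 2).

For CES with ρ = 0.5, MRS = (4/3)·√(y/x).
At (8, 2): MRS = 2/3.
That is, one extra unit of x is worth 2/3 units of y at the margin.

MRS = 2/3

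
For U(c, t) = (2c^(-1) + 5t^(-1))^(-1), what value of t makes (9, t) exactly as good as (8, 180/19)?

U depends on (c, t) only through S = 2c^(-1) + 5t^(-1), so equal utility means equal S. At (8, 180/19): S = 7/9.
With c = 9: 2·9^(-1) = 2/9, so 5t^(-1) = 7/9 − 2/9 = 5/9, i.e. t^(-1) = 1/9.
Hence t = 1/(1/9) = 9.
Check: U(9, 9) = 1.2857.

t = 9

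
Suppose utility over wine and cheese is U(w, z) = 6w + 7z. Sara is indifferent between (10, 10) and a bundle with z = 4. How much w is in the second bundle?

w = 17

U(10, 10) = 130.
Set U(w, 4) = 130 and solve.
6w + 7·4 = 130 ⇒ 6w = 102 ⇒ w = 17.
Check: U(17, 4) = 130.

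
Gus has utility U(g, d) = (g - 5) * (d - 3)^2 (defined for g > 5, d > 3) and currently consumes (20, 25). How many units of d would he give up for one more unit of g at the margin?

MU_g = (d−3)^2, MU_d = 2·(g−5)·(d−3).
MRS = (1/2)·(d−3)/(g−5).
At (20, 25): MRS = 11/15.
So at (20, 25) the consumer would give up 11/15 units of d for one more unit of g.

MRS = 11/15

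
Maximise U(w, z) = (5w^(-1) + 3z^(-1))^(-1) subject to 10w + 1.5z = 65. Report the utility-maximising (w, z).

w* = 5, z* = 10

For CES with ρ = -1, MRS = (5/3)·(z/w)^2.
Tangency: set MRS = p_w/p_z = 10/1.5 = 20/3.
So (z/w)^2 = 4; taking the square root, z/w = 2, i.e. z = 2·w.
Substitute into the budget 10·w + 1.5·z = 65: 13·w = 65, so w* = 5 and z* = 2·5 = 10.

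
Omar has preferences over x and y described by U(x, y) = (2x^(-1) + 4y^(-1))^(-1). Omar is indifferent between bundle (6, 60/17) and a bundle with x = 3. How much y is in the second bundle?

y = 5

U depends on (x, y) only through S = 2x^(-1) + 4y^(-1), so equal utility means equal S. At (6, 60/17): S = 22/15.
With x = 3: 2·3^(-1) = 2/3, so 4y^(-1) = 22/15 − 2/3 = 0.8, i.e. y^(-1) = 0.2.
Hence y = 1/0.2 = 5.
Check: U(3, 5) = 0.6818.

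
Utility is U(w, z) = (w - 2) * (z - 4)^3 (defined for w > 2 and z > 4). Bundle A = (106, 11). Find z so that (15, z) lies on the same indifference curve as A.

z = 18

U(106, 11) = 35672.
Set U(15, z) = 35672 and solve.
With w = 15: (15 − 2) = 13, so (z − 4)^3 = 35672/13 = 2744.
Taking the cube root (with z > 4): z − 4 = 14, so z = 18.
Check: U(15, 18) = 35672.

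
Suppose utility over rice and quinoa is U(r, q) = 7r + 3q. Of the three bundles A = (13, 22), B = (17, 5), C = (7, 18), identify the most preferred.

Bundle A

Evaluate utility at each bundle:
U(A) = 157.
U(B) = 134.
U(C) = 103.
Highest utility is A, so A ≻ B ≻ C.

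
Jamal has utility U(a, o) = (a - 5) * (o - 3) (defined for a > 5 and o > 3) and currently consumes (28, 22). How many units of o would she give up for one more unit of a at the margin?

MRS = 19/23

MU_a = (o−3), MU_o = (a−5).
MRS = (o−3)/(a−5).
At (28, 22): MRS = 19/23.
So at (28, 22) the consumer would give up 19/23 units of o for one more unit of a.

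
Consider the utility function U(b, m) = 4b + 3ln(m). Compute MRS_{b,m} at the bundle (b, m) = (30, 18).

MRS = 24

MU_b = 4, MU_m = 3/m.
MRS = 4 ÷ (3/m).
At (30, 18): MRS = 24.
The indifference curve has slope −24 at this bundle.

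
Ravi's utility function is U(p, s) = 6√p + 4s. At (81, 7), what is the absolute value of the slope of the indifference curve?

MU_p = 6/(2√p), MU_s = 4.
MRS = 6/(2√p) ÷ 4.
At (81, 7): MRS = 1/12.
So at (81, 7) the consumer would give up 1/12 units of s for one more unit of p.

MRS = 1/12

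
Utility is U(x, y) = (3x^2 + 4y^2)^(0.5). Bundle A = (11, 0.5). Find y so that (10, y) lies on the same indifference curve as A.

y = 4

U depends on (x, y) only through S = 3x^2 + 4y^2, so equal utility means equal S. At (11, 0.5): S = 364.
With x = 10: 3·10^2 = 300, so 4y^2 = 364 − 300 = 64, i.e. y^2 = 16.
Hence y = √16 = 4.
Check: U(10, 4) = 19.0788.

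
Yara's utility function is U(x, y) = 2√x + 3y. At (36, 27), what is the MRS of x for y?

MRS = 1/18

MU_x = 2/(2√x), MU_y = 3.
MRS = 2/(2√x) ÷ 3.
At (36, 27): MRS = 1/18.
That is, one extra unit of x is worth 1/18 units of y at the margin.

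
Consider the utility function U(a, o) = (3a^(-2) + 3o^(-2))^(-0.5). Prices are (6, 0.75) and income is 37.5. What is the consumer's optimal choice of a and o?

a* = 5, o* = 10

For CES with ρ = -2, MRS = (o/a)^3.
Tangency: set MRS = p_a/p_o = 6/0.75 = 8.
So (o/a)^3 = 8; taking the cube root, o/a = 2, i.e. o = 2·a.
Substitute into the budget 6·a + 0.75·o = 37.5: 7.5·a = 37.5, so a* = 5 and o* = 2·5 = 10.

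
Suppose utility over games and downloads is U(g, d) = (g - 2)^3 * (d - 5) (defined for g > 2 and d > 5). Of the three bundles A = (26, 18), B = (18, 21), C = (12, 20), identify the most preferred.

Bundle A

Evaluate utility at each bundle:
U(A) = 179712.
U(B) = 65536.
U(C) = 15000.
Highest utility is A, so A ≻ B ≻ C.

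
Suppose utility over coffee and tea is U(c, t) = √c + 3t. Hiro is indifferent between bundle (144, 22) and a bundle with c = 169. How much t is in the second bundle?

U(144, 22) = 78.
Set U(169, t) = 78 and solve.
With c = 169: √169 = 13, so 3t = 78 − 13 = 65 and t = 65/3.
Check: U(169, 65/3) = 78.

t = 65/3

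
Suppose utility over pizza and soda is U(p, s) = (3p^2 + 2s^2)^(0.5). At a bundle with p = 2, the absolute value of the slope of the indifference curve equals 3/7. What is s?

For CES with ρ = 2, MRS = (3/2)·(s/p)^(-1).
Setting (3/2)·(s/2)^(-1) = 3/7 gives (s/2)^(-1) = 2/7, so s/2 = 3.5 and s = 7.

s = 7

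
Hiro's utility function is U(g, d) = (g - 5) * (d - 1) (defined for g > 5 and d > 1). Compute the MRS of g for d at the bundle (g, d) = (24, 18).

MU_g = (d−1), MU_d = (g−5).
MRS = (d−1)/(g−5).
At (24, 18): MRS = 17/19.
The indifference curve has slope −17/19 at this bundle.

MRS = 17/19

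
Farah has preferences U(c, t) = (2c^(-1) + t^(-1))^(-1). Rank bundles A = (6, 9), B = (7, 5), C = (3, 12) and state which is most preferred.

Bundle A

Evaluate utility at each bundle:
U(A) = 2.250.
U(B) = 2.059.
U(C) = 1.333.
Highest utility is A, so A ≻ B ≻ C.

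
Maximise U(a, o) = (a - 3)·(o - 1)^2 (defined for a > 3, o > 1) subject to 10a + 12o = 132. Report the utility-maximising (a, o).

a* = 6, o* = 6

MU_a = (o−1)^2, MU_o = 2·(a−3)·(o−1).
MRS = (1/2)·(o−1)/(a−3).
Tangency: set MRS = p_a/p_o = 10/12 = 5/6.
So (1/2)·(o − 1)/(a − 3) = 5/6, i.e. (o − 1) = (5/3)·(a − 3).
Rewrite the budget in excess-of-subsistence terms: 10·(a − 3) + 12·(o − 1) = 132 − 10·3 − 12·1 = 90.
Substituting, 30·(a − 3) = 90, so a − 3 = 3 and a* = 6.
Then o − 1 = (5/3)·3 = 5, so o* = 6.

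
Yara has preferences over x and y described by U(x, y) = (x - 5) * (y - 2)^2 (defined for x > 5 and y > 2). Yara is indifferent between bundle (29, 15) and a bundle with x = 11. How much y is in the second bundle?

U(29, 15) = 4056.
Set U(11, y) = 4056 and solve.
With x = 11: (11 − 5) = 6, so (y − 2)^2 = 4056/6 = 676.
Taking the square root (with y > 2): y − 2 = 26, so y = 28.
Check: U(11, 28) = 4056.

y = 28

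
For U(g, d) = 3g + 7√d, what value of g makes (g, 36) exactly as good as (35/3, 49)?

U(35/3, 49) = 84.
Set U(g, 36) = 84 and solve.
With d = 36: √36 = 6, so 3g = 84 − 7·6 = 42 and g = 14.
Check: U(14, 36) = 84.

g = 14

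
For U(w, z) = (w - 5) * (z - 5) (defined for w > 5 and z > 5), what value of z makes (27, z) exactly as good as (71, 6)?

z = 8

U(71, 6) = 66.
Set U(27, z) = 66 and solve.
With w = 27: (27 − 5) = 22, so (z − 5) = 66/22 = 3.
So z = 5 + 3 = 8.
Check: U(27, 8) = 66.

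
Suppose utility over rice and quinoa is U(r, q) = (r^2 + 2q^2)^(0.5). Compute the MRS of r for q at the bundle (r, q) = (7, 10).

MRS = 0.35

For CES with ρ = 2, MRS = (1/2)·(q/r)^(-1).
At (7, 10): MRS = 0.35.
The indifference curve has slope −0.35 at this bundle.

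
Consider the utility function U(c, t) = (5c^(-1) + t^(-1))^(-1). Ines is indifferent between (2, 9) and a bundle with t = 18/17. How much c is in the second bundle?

c = 3

U depends on (c, t) only through S = 5c^(-1) + t^(-1), so equal utility means equal S. At (2, 9): S = 47/18.
With t = 18/17: (18/17)^(-1) = 17/18, so 5c^(-1) = 47/18 − 17/18 = 5/3, i.e. c^(-1) = 1/3.
Hence c = 1/(1/3) = 3.
Check: U(3, 18/17) = 0.383.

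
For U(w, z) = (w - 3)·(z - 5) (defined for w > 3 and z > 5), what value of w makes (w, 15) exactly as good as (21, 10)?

U(21, 10) = 90.
Set U(w, 15) = 90 and solve.
With z = 15: (15 − 5) = 10, so (w − 3) = 90/10 = 9.
So w = 3 + 9 = 12.
Check: U(12, 15) = 90.

w = 12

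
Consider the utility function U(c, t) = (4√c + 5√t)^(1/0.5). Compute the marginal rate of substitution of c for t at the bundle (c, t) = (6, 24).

For CES with ρ = 0.5, MRS = (4/5)·√(t/c).
At (6, 24): MRS = 1.6.
So at (6, 24) the consumer would give up 1.6 units of t for one more unit of c.

MRS = 1.6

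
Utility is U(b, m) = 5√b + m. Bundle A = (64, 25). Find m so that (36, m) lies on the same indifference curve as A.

U(64, 25) = 65.
Set U(36, m) = 65 and solve.
With b = 36: √36 = 6, so m = 65 − 5·6 = 35.
Check: U(36, 35) = 65.

m = 35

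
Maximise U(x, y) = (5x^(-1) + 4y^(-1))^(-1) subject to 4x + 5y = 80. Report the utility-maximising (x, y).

For CES with ρ = -1, MRS = (5/4)·(y/x)^2.
Tangency: set MRS = p_x/p_y = 4/5 = 0.8.
So (y/x)^2 = 16/25; taking the square root, y/x = 0.8, i.e. y = 0.8·x.
Substitute into the budget 4·x + 5·y = 80: 8·x = 80, so x* = 10 and y* = 0.8·10 = 8.

x* = 10, y* = 8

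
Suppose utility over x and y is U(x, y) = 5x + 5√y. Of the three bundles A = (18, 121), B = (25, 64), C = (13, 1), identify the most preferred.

Evaluate utility at each bundle:
U(A) = 145.000.
U(B) = 165.000.
U(C) = 70.000.
Highest utility is B, so B ≻ A ≻ C.

Bundle B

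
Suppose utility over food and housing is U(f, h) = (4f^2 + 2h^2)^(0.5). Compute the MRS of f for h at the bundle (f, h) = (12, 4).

MRS = 6

For CES with ρ = 2, MRS = (4/2)·(h/f)^(-1).
At (12, 4): MRS = 6.
The indifference curve has slope −6 at this bundle.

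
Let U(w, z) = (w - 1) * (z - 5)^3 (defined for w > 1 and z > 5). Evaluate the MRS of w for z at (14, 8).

MRS = 1/13

MU_w = (z−5)^3, MU_z = 3·(w−1)·(z−5)^2.
MRS = (1/3)·(z−5)/(w−1).
At (14, 8): MRS = 1/13.
So at (14, 8) the consumer would give up 1/13 units of z for one more unit of w.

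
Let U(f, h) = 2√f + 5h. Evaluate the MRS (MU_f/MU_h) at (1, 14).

MU_f = 2/(2√f), MU_h = 5.
MRS = 2/(2√f) ÷ 5.
At (1, 14): MRS = 0.2.
That is, one extra unit of f is worth 0.2 units of h at the margin.

MRS = 0.2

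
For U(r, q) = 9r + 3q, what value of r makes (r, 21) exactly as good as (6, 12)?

r = 3

U(6, 12) = 90.
Set U(r, 21) = 90 and solve.
9r + 3·21 = 90 ⇒ 9r = 27 ⇒ r = 3.
Check: U(3, 21) = 90.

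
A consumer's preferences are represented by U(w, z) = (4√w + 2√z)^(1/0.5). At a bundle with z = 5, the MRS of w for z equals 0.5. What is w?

For CES with ρ = 0.5, MRS = (4/2)·√(z/w).
Setting (4/2)·√(5/w) = 0.5 gives √(5/w) = 0.25, so 5/w = 1/16 and w = 80.

w = 80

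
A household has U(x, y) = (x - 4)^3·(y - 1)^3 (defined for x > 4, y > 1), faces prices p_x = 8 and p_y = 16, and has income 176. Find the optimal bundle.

x* = 12, y* = 5

MU_x = 3·(x−4)^2·(y−1)^3, MU_y = 3·(x−4)^3·(y−1)^2.
MRS = (y−1)/(x−4).
Tangency: set MRS = p_x/p_y = 8/16 = 0.5.
So (y − 1)/(x − 4) = 0.5, i.e. (y − 1) = 0.5·(x − 4).
Rewrite the budget in excess-of-subsistence terms: 8·(x − 4) + 16·(y − 1) = 176 − 8·4 − 16·1 = 128.
Substituting, 16·(x − 4) = 128, so x − 4 = 8 and x* = 12.
Then y − 1 = 0.5·8 = 4, so y* = 5.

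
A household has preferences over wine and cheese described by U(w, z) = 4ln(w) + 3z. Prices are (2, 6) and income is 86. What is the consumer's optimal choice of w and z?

w* = 4, z* = 13

MU_w = 4/w, MU_z = 3.
MRS = 4/w ÷ 3.
Tangency: set MRS = p_w/p_z = 2/6 = 1/3.
MRS depends only on w: (4/3)/w = 1/3 ⇒ w* = (4/3)/(1/3) = 4.
From the budget, 6·z = 86 − 2·4 = 78, so z* = 13.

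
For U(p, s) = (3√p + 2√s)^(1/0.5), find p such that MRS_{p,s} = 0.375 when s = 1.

For CES with ρ = 0.5, MRS = (3/2)·√(s/p).
Setting (3/2)·√(1/p) = 0.375 gives √(1/p) = 0.25, so 1/p = 1/16 and p = 16.

p = 16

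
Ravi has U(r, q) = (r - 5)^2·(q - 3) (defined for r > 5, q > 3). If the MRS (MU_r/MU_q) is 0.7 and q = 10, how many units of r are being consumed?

MU_r = 2·(r−5)·(q−3), MU_q = (r−5)^2.
MRS = (2/1)·(q−3)/(r−5).
Substitute q = 10: MRS = 14/(r − 5). Setting this equal to 0.7 gives r − 5 = 14/0.7 = 20, so r = 25.

r = 25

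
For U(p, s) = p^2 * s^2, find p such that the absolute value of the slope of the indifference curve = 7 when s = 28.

MU_p = 2·p·s^2 and MU_s = 2·p^2·s.
MRS = MU_p/MU_s = s/p.
Substitute s = 28: MRS = 28/p. Setting 28/p = 7 gives p = 28/7 = 4.

p = 4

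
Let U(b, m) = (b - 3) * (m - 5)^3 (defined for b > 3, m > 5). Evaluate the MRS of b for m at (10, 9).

MRS = 4/21

MU_b = (m−5)^3, MU_m = 3·(b−3)·(m−5)^2.
MRS = (1/3)·(m−5)/(b−3).
At (10, 9): MRS = 4/21.
That is, one extra unit of b is worth 4/21 units of m at the margin.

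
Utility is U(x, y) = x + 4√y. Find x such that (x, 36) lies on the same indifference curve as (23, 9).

x = 11

U(23, 9) = 35.
Set U(x, 36) = 35 and solve.
With y = 36: √36 = 6, so x = 35 − 4·6 = 11.
Check: U(11, 36) = 35.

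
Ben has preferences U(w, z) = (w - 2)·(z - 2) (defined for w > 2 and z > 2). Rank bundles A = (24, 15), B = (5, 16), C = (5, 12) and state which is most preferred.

Bundle A

Evaluate utility at each bundle:
U(A) = 286.
U(B) = 42.
U(C) = 30.
Highest utility is A, so A ≻ B ≻ C.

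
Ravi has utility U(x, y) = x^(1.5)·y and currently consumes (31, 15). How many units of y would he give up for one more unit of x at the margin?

MU_x = 1.5·√x·y and MU_y = x^(1.5).
MRS = MU_x/MU_y = (1.5)·y/x.
At (31, 15): MRS = 45/62.
That is, one extra unit of x is worth 45/62 units of y at the margin.

MRS = 45/62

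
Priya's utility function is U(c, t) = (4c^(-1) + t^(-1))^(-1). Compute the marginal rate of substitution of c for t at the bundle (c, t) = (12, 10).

For CES with ρ = -1, MRS = (4/1)·(t/c)^2.
At (12, 10): MRS = 25/9.
So at (12, 10) the consumer would give up 25/9 units of t for one more unit of c.

MRS = 25/9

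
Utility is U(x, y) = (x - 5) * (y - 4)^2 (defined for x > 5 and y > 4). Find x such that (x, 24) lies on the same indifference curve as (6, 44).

U(6, 44) = 1600.
Set U(x, 24) = 1600 and solve.
With y = 24: (24 − 4)^2 = 400, so (x − 5) = 1600/400 = 4.
So x = 5 + 4 = 9.
Check: U(9, 24) = 1600.

x = 9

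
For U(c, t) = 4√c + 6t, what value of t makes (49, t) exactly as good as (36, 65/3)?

t = 21

U(36, 65/3) = 154.
Set U(49, t) = 154 and solve.
With c = 49: √49 = 7, so 6t = 154 − 4·7 = 126 and t = 21.
Check: U(49, 21) = 154.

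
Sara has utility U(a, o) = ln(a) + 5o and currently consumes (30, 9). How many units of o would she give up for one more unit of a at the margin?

MU_a = 1/a, MU_o = 5.
MRS = 1/a ÷ 5.
At (30, 9): MRS = 1/150.
So at (30, 9) the consumer would give up 1/150 units of o for one more unit of a.

MRS = 1/150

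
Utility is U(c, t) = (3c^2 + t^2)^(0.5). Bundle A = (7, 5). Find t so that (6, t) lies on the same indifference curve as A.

t = 8

U depends on (c, t) only through S = 3c^2 + t^2, so equal utility means equal S. At (7, 5): S = 172.
With c = 6: 3·6^2 = 108, so t^2 = 172 − 108 = 64.
Hence t = √64 = 8.
Check: U(6, 8) = 13.1149.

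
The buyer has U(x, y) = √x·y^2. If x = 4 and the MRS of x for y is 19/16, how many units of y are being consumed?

MU_x = 0.5·x^(-0.5)·y^2 and MU_y = 2·√x·y.
MRS = MU_x/MU_y = (0.25)·y/x.
Substitute x = 4: MRS = y/16. Setting y/16 = 19/16 gives y = (19/16)·16 = 19.

y = 19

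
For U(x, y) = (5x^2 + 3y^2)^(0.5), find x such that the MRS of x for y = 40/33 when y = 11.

For CES with ρ = 2, MRS = (5/3)·(y/x)^(-1).
Setting (5/3)·(11/x)^(-1) = 40/33 gives (11/x)^(-1) = 8/11, so 11/x = 1.375 and x = 8.

x = 8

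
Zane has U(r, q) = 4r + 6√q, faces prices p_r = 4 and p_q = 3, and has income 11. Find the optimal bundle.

r* = 2, q* = 1

MU_r = 4, MU_q = 6/(2√q).
MRS = 4 ÷ (6/(2√q)).
Tangency: set MRS = p_r/p_q = 4/3.
MRS depends only on q: (4/3)·√q = 4/3 ⇒ √q = (4/3)/(4/3) = 1 ⇒ q* = 1.
From the budget, 4·r = 11 − 3·1 = 8, so r* = 2.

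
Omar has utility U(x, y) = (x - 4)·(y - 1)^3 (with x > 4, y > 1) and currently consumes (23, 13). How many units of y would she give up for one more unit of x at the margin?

MRS = 4/19

MU_x = (y−1)^3, MU_y = 3·(x−4)·(y−1)^2.
MRS = (1/3)·(y−1)/(x−4).
At (23, 13): MRS = 4/19.
The indifference curve has slope −4/19 at this bundle.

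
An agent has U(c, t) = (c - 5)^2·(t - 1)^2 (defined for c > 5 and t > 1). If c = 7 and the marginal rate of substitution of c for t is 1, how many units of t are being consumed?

t = 3

MU_c = 2·(c−5)·(t−1)^2, MU_t = 2·(c−5)^2·(t−1).
MRS = (t−1)/(c−5).
Substitute c = 7: MRS = (t − 1)/2. Setting this equal to 1 gives t − 1 = 1·2 = 2, so t = 3.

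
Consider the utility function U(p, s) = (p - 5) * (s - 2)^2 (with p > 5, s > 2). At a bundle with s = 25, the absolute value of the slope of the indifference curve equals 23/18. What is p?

p = 14

MU_p = (s−2)^2, MU_s = 2·(p−5)·(s−2).
MRS = (1/2)·(s−2)/(p−5).
Substitute s = 25: MRS = 11.5/(p − 5). Setting this equal to 23/18 gives p − 5 = 11.5/(23/18) = 9, so p = 14.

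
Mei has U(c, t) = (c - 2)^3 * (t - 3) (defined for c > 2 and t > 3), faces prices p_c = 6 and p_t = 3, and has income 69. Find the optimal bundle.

MU_c = 3·(c−2)^2·(t−3), MU_t = (c−2)^3.
MRS = (3/1)·(t−3)/(c−2).
Tangency: set MRS = p_c/p_t = 6/3 = 2.
So (3/1)·(t − 3)/(c − 2) = 2, i.e. (t − 3) = (2/3)·(c − 2).
Rewrite the budget in excess-of-subsistence terms: 6·(c − 2) + 3·(t − 3) = 69 − 6·2 − 3·3 = 48.
Substituting, 8·(c − 2) = 48, so c − 2 = 6 and c* = 8.
Then t − 3 = (2/3)·6 = 4, so t* = 7.

c* = 8, t* = 7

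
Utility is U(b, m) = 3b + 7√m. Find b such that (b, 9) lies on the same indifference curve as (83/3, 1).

U(83/3, 1) = 90.
Set U(b, 9) = 90 and solve.
With m = 9: √9 = 3, so 3b = 90 − 7·3 = 69 and b = 23.
Check: U(23, 9) = 90.

b = 23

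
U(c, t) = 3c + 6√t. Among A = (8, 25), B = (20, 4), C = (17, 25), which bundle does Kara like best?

Bundle C

Evaluate utility at each bundle:
U(A) = 54.000.
U(B) = 72.000.
U(C) = 81.000.
Highest utility is C, so C ≻ B ≻ A.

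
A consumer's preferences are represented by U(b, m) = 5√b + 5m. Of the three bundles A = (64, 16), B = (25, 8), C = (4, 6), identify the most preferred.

Bundle A

Evaluate utility at each bundle:
U(A) = 120.000.
U(B) = 65.000.
U(C) = 40.000.
Highest utility is A, so A ≻ B ≻ C.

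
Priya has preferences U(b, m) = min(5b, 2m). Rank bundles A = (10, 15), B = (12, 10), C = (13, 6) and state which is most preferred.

Evaluate utility at each bundle:
U(A) = 30.
U(B) = 20.
U(C) = 12.
Highest utility is A, so A ≻ B ≻ C.

Bundle A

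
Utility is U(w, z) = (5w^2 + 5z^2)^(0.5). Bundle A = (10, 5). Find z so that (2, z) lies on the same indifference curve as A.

U depends on (w, z) only through S = 5w^2 + 5z^2, so equal utility means equal S. At (10, 5): S = 625.
With w = 2: 5·2^2 = 20, so 5z^2 = 625 − 20 = 605, i.e. z^2 = 121.
Hence z = √121 = 11.
Check: U(2, 11) = 25.

z = 11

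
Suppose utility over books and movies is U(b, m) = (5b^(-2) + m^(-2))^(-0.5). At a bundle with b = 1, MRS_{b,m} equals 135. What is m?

m = 3

For CES with ρ = -2, MRS = (5/1)·(m/b)^3.
Setting (5/1)·(m/1)^3 = 135 gives (m/1)^3 = 27, so m/1 = 3 and m = 3.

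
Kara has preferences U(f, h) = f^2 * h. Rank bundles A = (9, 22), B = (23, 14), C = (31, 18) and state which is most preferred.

Evaluate utility at each bundle:
U(A) = 1782.
U(B) = 7406.
U(C) = 17298.
Highest utility is C, so C ≻ B ≻ A.

Bundle C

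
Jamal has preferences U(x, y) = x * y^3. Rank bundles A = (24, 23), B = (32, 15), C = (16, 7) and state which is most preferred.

Evaluate utility at each bundle:
U(A) = 292008.
U(B) = 108000.
U(C) = 5488.
Highest utility is A, so A ≻ B ≻ C.

Bundle A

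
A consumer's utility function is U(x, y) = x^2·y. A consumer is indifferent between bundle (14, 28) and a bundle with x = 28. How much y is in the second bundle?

U(14, 28) = 5488.
Set U(28, y) = 5488 and solve.
With x = 28: 28^2 = 784, so y = 5488/784 = 7.
Check: U(28, 7) = 5488.

y = 7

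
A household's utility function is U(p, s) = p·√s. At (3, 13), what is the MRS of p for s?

MU_p = √s and MU_s = 0.5·p·s^(-0.5).
MRS = MU_p/MU_s = (2)·s/p.
At (3, 13): MRS = 26/3.
So at (3, 13) the consumer would give up 26/3 units of s for one more unit of p.

MRS = 26/3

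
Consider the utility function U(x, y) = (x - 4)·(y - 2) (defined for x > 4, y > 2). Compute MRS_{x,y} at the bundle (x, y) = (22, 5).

MRS = 1/6

MU_x = (y−2), MU_y = (x−4).
MRS = (y−2)/(x−4).
At (22, 5): MRS = 1/6.
That is, one extra unit of x is worth 1/6 units of y at the margin.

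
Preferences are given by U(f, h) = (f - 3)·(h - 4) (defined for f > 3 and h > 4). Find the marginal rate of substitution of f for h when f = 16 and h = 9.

MU_f = (h−4), MU_h = (f−3).
MRS = (h−4)/(f−3).
At (16, 9): MRS = 5/13.
So at (16, 9) the consumer would give up 5/13 units of h for one more unit of f.

MRS = 5/13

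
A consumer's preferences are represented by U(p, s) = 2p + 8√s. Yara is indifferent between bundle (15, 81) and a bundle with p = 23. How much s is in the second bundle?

s = 49

U(15, 81) = 102.
Set U(23, s) = 102 and solve.
With p = 23: 8√s = 102 − 2·23 = 56, so √s = 7 and s = 49.
Check: U(23, 49) = 102.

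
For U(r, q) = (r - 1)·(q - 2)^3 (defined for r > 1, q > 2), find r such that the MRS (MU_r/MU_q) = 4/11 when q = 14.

MU_r = (q−2)^3, MU_q = 3·(r−1)·(q−2)^2.
MRS = (1/3)·(q−2)/(r−1).
Substitute q = 14: MRS = 4/(r − 1). Setting this equal to 4/11 gives r − 1 = 4/(4/11) = 11, so r = 12.

r = 12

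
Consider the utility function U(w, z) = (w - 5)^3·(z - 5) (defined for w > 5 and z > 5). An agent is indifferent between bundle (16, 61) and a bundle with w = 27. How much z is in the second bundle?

U(16, 61) = 74536.
Set U(27, z) = 74536 and solve.
With w = 27: (27 − 5)^3 = 10648, so (z − 5) = 74536/10648 = 7.
So z = 5 + 7 = 12.
Check: U(27, 12) = 74536.

z = 12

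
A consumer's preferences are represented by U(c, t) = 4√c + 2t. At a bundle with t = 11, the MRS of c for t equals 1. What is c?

c = 1

MU_c = 4/(2√c), MU_t = 2.
MRS = 4/(2√c) ÷ 2.
MRS depends only on c: 1/√c = 1 ⇒ √c = 1/1 = 1 ⇒ c = 1.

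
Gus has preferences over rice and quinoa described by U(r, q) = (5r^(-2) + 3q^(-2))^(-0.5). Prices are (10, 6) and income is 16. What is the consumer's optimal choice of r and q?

r* = 1, q* = 1

For CES with ρ = -2, MRS = (5/3)·(q/r)^3.
Tangency: set MRS = p_r/p_q = 10/6 = 5/3.
So (q/r)^3 = 1; taking the cube root, q/r = 1, i.e. q = r.
Substitute into the budget 10·r + 6·q = 16: 16·r = 16, so r* = 1 and q* = 1.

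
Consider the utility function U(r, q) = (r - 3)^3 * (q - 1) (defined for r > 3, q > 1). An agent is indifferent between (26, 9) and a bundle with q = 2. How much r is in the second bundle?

r = 49

U(26, 9) = 97336.
Set U(r, 2) = 97336 and solve.
With q = 2: (2 − 1) = 1, so (r − 3)^3 = 97336/1 = 97336.
Taking the cube root (with r > 3): r − 3 = 46, so r = 49.
Check: U(49, 2) = 97336.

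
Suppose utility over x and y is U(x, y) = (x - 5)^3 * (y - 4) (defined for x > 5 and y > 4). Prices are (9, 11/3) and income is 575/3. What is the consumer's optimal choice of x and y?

x* = 16, y* = 13

MU_x = 3·(x−5)^2·(y−4), MU_y = (x−5)^3.
MRS = (3/1)·(y−4)/(x−5).
Tangency: set MRS = p_x/p_y = 9/(11/3) = 27/11.
So (3/1)·(y − 4)/(x − 5) = 27/11, i.e. (y − 4) = (9/11)·(x − 5).
Rewrite the budget in excess-of-subsistence terms: 9·(x − 5) + (11/3)·(y − 4) = 575/3 − 9·5 − (11/3)·4 = 132.
Substituting, 12·(x − 5) = 132, so x − 5 = 11 and x* = 16.
Then y − 4 = (9/11)·11 = 9, so y* = 13.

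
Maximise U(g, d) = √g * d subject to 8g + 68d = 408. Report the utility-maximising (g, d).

MU_g = 0.5·g^(-0.5)·d and MU_d = √g.
MRS = MU_g/MU_d = (0.5)·d/g.
Tangency: set MRS = p_g/p_d = 8/68 = 2/17.
So (0.5)·d/g = 2/17, i.e. d = (4/17)·g.
Substitute into the budget 8·g + 68·d = 408: 24·g = 408, so g* = 17.
Then d* = (4/17)·17 = 4.

g* = 17, d* = 4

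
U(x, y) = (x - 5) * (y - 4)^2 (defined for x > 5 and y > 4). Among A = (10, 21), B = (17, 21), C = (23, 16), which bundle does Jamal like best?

Evaluate utility at each bundle:
U(A) = 1445.
U(B) = 3468.
U(C) = 2592.
Highest utility is B, so B ≻ C ≻ A.

Bundle B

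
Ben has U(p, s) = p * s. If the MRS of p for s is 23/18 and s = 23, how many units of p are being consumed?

p = 18

MU_p = s and MU_s = p.
MRS = MU_p/MU_s = s/p.
Substitute s = 23: MRS = 23/p. Setting 23/p = 23/18 gives p = 23/(23/18) = 18.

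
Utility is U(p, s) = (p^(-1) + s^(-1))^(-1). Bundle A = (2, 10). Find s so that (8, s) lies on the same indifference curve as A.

U depends on (p, s) only through S = p^(-1) + s^(-1), so equal utility means equal S. At (2, 10): S = 0.6.
With p = 8: 8^(-1) = 0.125, so s^(-1) = 0.6 − 0.125 = 19/40.
Hence s = 1/(19/40) = 40/19.
Check: U(8, 40/19) = 1.6667.

s = 40/19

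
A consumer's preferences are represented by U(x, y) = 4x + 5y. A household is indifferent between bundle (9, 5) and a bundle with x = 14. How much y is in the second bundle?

U(9, 5) = 61.
Set U(14, y) = 61 and solve.
4·14 + 5y = 61 ⇒ 5y = 5 ⇒ y = 1.
Check: U(14, 1) = 61.

y = 1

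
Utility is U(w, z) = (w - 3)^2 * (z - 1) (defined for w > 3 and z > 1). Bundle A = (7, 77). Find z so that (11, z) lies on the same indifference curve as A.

z = 20

U(7, 77) = 1216.
Set U(11, z) = 1216 and solve.
With w = 11: (11 − 3)^2 = 64, so (z − 1) = 1216/64 = 19.
So z = 1 + 19 = 20.
Check: U(11, 20) = 1216.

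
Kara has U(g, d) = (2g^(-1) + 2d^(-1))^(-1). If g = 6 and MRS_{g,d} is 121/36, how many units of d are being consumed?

d = 11

For CES with ρ = -1, MRS = (d/g)^2.
Setting (d/6)^2 = 121/36 gives d/6 = 11/6 and d = 11.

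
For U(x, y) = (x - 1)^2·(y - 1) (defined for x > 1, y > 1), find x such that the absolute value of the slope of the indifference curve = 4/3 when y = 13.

x = 19

MU_x = 2·(x−1)·(y−1), MU_y = (x−1)^2.
MRS = (2/1)·(y−1)/(x−1).
Substitute y = 13: MRS = 24/(x − 1). Setting this equal to 4/3 gives x − 1 = 24/(4/3) = 18, so x = 19.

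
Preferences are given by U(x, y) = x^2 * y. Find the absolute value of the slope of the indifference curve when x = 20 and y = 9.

MRS = 0.9

MU_x = 2·x·y and MU_y = x^2.
MRS = MU_x/MU_y = (2/1)·y/x.
At (20, 9): MRS = 0.9.
The indifference curve has slope −0.9 at this bundle.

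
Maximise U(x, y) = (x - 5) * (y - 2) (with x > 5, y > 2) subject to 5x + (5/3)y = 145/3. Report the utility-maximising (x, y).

x* = 7, y* = 8

MU_x = (y−2), MU_y = (x−5).
MRS = (y−2)/(x−5).
Tangency: set MRS = p_x/p_y = 5/(5/3) = 3.
So (y − 2)/(x − 5) = 3, i.e. (y − 2) = 3·(x − 5).
Rewrite the budget in excess-of-subsistence terms: 5·(x − 5) + (5/3)·(y − 2) = 145/3 − 5·5 − (5/3)·2 = 20.
Substituting, 10·(x − 5) = 20, so x − 5 = 2 and x* = 7.
Then y − 2 = 3·2 = 6, so y* = 8.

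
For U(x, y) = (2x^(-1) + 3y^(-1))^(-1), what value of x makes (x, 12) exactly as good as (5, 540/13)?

U depends on (x, y) only through S = 2x^(-1) + 3y^(-1), so equal utility means equal S. At (5, 540/13): S = 17/36.
With y = 12: 3·12^(-1) = 0.25, so 2x^(-1) = 17/36 − 0.25 = 2/9, i.e. x^(-1) = 1/9.
Hence x = 1/(1/9) = 9.
Check: U(9, 12) = 2.1176.

x = 9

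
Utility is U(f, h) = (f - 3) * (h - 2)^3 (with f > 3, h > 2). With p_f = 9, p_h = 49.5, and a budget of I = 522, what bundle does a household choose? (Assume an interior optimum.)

MU_f = (h−2)^3, MU_h = 3·(f−3)·(h−2)^2.
MRS = (1/3)·(h−2)/(f−3).
Tangency: set MRS = p_f/p_h = 9/49.5 = 2/11.
So (1/3)·(h − 2)/(f − 3) = 2/11, i.e. (h − 2) = (6/11)·(f − 3).
Rewrite the budget in excess-of-subsistence terms: 9·(f − 3) + 49.5·(h − 2) = 522 − 9·3 − 49.5·2 = 396.
Substituting, 36·(f − 3) = 396, so f − 3 = 11 and f* = 14.
Then h − 2 = (6/11)·11 = 6, so h* = 8.

f* = 14, h* = 8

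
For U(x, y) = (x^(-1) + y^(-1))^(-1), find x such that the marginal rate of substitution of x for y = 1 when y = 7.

For CES with ρ = -1, MRS = (y/x)^2.
Setting (7/x)^2 = 1 gives 7/x = 1 and x = 7.

x = 7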